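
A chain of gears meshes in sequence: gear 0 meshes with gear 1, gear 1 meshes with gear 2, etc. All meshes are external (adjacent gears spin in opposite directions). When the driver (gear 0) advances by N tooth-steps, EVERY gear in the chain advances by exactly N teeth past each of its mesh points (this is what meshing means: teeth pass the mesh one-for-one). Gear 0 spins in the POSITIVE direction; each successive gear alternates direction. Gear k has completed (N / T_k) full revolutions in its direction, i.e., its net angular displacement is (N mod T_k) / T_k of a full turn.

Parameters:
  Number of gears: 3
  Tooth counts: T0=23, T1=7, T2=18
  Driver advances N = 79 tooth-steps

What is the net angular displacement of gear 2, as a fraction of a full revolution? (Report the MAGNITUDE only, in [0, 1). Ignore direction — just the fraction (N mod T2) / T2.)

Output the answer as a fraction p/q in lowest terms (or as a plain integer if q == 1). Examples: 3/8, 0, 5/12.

Answer: 7/18

Derivation:
Chain of 3 gears, tooth counts: [23, 7, 18]
  gear 0: T0=23, direction=positive, advance = 79 mod 23 = 10 teeth = 10/23 turn
  gear 1: T1=7, direction=negative, advance = 79 mod 7 = 2 teeth = 2/7 turn
  gear 2: T2=18, direction=positive, advance = 79 mod 18 = 7 teeth = 7/18 turn
Gear 2: 79 mod 18 = 7
Fraction = 7 / 18 = 7/18 (gcd(7,18)=1) = 7/18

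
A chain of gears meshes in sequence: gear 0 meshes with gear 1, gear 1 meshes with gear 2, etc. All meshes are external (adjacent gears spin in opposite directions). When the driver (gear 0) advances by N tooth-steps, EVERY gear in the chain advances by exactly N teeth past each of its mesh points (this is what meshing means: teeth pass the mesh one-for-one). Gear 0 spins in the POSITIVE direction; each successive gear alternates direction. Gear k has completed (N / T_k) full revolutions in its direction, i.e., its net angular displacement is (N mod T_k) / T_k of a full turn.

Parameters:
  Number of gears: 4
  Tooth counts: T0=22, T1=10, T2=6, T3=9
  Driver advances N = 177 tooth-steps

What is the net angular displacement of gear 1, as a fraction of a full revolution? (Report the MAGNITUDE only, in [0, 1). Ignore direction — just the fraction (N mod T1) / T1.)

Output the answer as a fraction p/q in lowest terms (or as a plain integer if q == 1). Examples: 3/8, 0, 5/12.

Answer: 7/10

Derivation:
Chain of 4 gears, tooth counts: [22, 10, 6, 9]
  gear 0: T0=22, direction=positive, advance = 177 mod 22 = 1 teeth = 1/22 turn
  gear 1: T1=10, direction=negative, advance = 177 mod 10 = 7 teeth = 7/10 turn
  gear 2: T2=6, direction=positive, advance = 177 mod 6 = 3 teeth = 3/6 turn
  gear 3: T3=9, direction=negative, advance = 177 mod 9 = 6 teeth = 6/9 turn
Gear 1: 177 mod 10 = 7
Fraction = 7 / 10 = 7/10 (gcd(7,10)=1) = 7/10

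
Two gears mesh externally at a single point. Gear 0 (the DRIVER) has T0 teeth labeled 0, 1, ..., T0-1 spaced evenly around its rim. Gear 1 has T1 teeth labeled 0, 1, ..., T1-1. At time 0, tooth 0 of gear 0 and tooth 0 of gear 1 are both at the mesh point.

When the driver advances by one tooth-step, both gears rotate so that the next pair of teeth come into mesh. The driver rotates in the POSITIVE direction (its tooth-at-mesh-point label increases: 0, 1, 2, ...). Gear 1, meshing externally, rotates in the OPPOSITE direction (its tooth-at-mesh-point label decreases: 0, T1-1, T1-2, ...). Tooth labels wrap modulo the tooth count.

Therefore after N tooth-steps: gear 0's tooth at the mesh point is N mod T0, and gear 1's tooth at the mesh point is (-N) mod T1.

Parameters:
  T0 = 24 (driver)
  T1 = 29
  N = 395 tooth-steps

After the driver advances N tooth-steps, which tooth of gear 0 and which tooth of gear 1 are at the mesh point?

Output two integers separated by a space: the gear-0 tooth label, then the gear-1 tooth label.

Answer: 11 11

Derivation:
Gear 0 (driver, T0=24): tooth at mesh = N mod T0
  395 = 16 * 24 + 11, so 395 mod 24 = 11
  gear 0 tooth = 11
Gear 1 (driven, T1=29): tooth at mesh = (-N) mod T1
  395 = 13 * 29 + 18, so 395 mod 29 = 18
  (-395) mod 29 = (-18) mod 29 = 29 - 18 = 11
Mesh after 395 steps: gear-0 tooth 11 meets gear-1 tooth 11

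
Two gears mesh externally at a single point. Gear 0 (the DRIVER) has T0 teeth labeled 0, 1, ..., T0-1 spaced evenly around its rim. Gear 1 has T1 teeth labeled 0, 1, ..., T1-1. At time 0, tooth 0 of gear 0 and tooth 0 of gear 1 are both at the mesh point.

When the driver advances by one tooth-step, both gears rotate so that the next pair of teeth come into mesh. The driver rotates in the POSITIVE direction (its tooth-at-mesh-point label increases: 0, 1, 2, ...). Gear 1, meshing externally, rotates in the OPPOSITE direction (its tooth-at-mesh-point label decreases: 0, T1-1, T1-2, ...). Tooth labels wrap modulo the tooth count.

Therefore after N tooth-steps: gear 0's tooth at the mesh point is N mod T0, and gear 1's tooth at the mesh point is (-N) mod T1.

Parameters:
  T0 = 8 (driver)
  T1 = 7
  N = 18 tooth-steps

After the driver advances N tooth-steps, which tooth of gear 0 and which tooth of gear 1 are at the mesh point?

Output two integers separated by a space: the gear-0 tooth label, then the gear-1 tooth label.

Gear 0 (driver, T0=8): tooth at mesh = N mod T0
  18 = 2 * 8 + 2, so 18 mod 8 = 2
  gear 0 tooth = 2
Gear 1 (driven, T1=7): tooth at mesh = (-N) mod T1
  18 = 2 * 7 + 4, so 18 mod 7 = 4
  (-18) mod 7 = (-4) mod 7 = 7 - 4 = 3
Mesh after 18 steps: gear-0 tooth 2 meets gear-1 tooth 3

Answer: 2 3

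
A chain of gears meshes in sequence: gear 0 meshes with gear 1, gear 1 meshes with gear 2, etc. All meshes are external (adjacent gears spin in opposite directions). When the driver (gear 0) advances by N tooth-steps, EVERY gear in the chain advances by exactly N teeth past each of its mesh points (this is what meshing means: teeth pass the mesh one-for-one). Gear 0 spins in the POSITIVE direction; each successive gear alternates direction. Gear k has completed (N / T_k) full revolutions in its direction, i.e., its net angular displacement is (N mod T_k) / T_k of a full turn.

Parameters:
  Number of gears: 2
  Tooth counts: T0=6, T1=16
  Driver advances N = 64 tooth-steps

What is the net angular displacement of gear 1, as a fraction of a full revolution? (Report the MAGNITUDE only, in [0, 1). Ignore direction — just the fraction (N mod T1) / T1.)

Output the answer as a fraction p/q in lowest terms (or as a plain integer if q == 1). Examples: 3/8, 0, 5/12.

Chain of 2 gears, tooth counts: [6, 16]
  gear 0: T0=6, direction=positive, advance = 64 mod 6 = 4 teeth = 4/6 turn
  gear 1: T1=16, direction=negative, advance = 64 mod 16 = 0 teeth = 0/16 turn
Gear 1: 64 mod 16 = 0
Fraction = 0 / 16 = 0/1 (gcd(0,16)=16) = 0

Answer: 0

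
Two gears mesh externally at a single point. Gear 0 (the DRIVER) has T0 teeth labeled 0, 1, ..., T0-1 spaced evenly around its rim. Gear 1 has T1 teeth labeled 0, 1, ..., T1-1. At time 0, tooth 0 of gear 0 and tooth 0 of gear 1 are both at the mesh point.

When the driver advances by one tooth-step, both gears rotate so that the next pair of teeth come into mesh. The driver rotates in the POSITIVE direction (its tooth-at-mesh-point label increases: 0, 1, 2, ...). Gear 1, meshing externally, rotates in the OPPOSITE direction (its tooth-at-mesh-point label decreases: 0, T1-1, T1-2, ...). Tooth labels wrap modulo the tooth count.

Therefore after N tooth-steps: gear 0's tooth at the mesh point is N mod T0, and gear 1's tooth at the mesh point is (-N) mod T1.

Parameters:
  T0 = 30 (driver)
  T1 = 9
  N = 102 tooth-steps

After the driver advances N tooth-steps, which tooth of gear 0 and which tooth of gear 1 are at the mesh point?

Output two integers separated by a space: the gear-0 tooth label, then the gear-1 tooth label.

Gear 0 (driver, T0=30): tooth at mesh = N mod T0
  102 = 3 * 30 + 12, so 102 mod 30 = 12
  gear 0 tooth = 12
Gear 1 (driven, T1=9): tooth at mesh = (-N) mod T1
  102 = 11 * 9 + 3, so 102 mod 9 = 3
  (-102) mod 9 = (-3) mod 9 = 9 - 3 = 6
Mesh after 102 steps: gear-0 tooth 12 meets gear-1 tooth 6

Answer: 12 6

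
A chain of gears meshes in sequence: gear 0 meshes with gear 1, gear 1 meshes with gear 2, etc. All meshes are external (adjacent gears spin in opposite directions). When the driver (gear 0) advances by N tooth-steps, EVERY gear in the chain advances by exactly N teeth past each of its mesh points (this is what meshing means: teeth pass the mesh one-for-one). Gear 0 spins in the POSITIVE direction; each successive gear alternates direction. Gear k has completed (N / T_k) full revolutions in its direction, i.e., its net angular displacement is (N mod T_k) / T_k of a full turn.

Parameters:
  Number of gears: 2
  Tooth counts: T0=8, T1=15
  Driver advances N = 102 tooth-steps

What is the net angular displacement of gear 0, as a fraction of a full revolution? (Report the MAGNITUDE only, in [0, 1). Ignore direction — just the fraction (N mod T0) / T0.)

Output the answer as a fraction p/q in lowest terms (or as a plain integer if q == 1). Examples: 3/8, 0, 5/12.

Chain of 2 gears, tooth counts: [8, 15]
  gear 0: T0=8, direction=positive, advance = 102 mod 8 = 6 teeth = 6/8 turn
  gear 1: T1=15, direction=negative, advance = 102 mod 15 = 12 teeth = 12/15 turn
Gear 0: 102 mod 8 = 6
Fraction = 6 / 8 = 3/4 (gcd(6,8)=2) = 3/4

Answer: 3/4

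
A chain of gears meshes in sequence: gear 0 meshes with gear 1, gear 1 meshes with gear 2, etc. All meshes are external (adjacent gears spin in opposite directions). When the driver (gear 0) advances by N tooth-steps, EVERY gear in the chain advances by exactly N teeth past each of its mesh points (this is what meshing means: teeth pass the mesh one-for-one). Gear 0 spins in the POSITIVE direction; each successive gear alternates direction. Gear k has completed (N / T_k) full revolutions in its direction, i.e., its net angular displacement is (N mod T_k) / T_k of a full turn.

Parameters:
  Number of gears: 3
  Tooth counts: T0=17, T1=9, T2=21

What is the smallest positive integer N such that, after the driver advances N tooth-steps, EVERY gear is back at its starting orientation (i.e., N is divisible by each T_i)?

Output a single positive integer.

Gear k returns to start when N is a multiple of T_k.
All gears at start simultaneously when N is a common multiple of [17, 9, 21]; the smallest such N is lcm(17, 9, 21).
Start: lcm = T0 = 17
Fold in T1=9: gcd(17, 9) = 1; lcm(17, 9) = 17 * 9 / 1 = 153 / 1 = 153
Fold in T2=21: gcd(153, 21) = 3; lcm(153, 21) = 153 * 21 / 3 = 3213 / 3 = 1071
Full cycle length = 1071

Answer: 1071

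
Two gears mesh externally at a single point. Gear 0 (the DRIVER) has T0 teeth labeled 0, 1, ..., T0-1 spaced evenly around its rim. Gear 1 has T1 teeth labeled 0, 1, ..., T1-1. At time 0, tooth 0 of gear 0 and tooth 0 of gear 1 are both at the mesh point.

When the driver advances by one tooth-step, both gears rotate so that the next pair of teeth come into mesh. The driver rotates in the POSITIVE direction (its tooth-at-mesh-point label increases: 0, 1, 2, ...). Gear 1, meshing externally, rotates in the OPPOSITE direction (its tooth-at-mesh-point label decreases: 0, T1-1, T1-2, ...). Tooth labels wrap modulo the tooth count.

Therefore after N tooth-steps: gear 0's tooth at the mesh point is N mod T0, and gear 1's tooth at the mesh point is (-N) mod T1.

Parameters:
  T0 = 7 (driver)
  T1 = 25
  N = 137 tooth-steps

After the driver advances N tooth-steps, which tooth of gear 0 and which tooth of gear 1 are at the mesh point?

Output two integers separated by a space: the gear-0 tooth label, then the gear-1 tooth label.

Gear 0 (driver, T0=7): tooth at mesh = N mod T0
  137 = 19 * 7 + 4, so 137 mod 7 = 4
  gear 0 tooth = 4
Gear 1 (driven, T1=25): tooth at mesh = (-N) mod T1
  137 = 5 * 25 + 12, so 137 mod 25 = 12
  (-137) mod 25 = (-12) mod 25 = 25 - 12 = 13
Mesh after 137 steps: gear-0 tooth 4 meets gear-1 tooth 13

Answer: 4 13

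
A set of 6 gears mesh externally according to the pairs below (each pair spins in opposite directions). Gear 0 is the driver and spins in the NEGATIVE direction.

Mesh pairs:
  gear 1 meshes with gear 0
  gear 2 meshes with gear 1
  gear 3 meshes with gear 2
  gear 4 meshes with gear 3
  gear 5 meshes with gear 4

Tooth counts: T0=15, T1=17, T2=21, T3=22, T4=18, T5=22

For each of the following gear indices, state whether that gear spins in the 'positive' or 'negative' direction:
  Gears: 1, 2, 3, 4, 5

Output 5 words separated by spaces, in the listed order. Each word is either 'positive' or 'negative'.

Gear 0 (driver): negative (depth 0)
  gear 1: meshes with gear 0 -> depth 1 -> positive (opposite of gear 0)
  gear 2: meshes with gear 1 -> depth 2 -> negative (opposite of gear 1)
  gear 3: meshes with gear 2 -> depth 3 -> positive (opposite of gear 2)
  gear 4: meshes with gear 3 -> depth 4 -> negative (opposite of gear 3)
  gear 5: meshes with gear 4 -> depth 5 -> positive (opposite of gear 4)
Queried indices 1, 2, 3, 4, 5 -> positive, negative, positive, negative, positive

Answer: positive negative positive negative positive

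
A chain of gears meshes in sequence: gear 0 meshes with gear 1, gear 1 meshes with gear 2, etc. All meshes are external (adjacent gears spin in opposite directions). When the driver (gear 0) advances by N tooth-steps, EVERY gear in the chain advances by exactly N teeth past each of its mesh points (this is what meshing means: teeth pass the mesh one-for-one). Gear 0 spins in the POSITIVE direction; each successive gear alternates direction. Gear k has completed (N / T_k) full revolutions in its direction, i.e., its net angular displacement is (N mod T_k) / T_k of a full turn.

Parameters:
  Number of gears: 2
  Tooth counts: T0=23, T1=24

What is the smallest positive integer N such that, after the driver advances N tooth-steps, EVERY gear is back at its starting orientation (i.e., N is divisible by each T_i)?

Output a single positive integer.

Gear k returns to start when N is a multiple of T_k.
All gears at start simultaneously when N is a common multiple of [23, 24]; the smallest such N is lcm(23, 24).
Start: lcm = T0 = 23
Fold in T1=24: gcd(23, 24) = 1; lcm(23, 24) = 23 * 24 / 1 = 552 / 1 = 552
Full cycle length = 552

Answer: 552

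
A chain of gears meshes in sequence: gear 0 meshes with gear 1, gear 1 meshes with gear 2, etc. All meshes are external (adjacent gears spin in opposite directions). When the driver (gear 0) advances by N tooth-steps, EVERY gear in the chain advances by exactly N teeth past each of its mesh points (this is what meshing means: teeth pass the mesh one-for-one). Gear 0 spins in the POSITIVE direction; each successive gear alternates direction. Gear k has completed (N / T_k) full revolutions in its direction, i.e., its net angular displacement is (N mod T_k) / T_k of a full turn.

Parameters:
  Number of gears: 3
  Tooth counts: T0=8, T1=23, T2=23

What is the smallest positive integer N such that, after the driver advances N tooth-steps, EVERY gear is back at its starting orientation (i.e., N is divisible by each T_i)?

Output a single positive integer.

Answer: 184

Derivation:
Gear k returns to start when N is a multiple of T_k.
All gears at start simultaneously when N is a common multiple of [8, 23, 23]; the smallest such N is lcm(8, 23, 23).
Start: lcm = T0 = 8
Fold in T1=23: gcd(8, 23) = 1; lcm(8, 23) = 8 * 23 / 1 = 184 / 1 = 184
Fold in T2=23: gcd(184, 23) = 23; lcm(184, 23) = 184 * 23 / 23 = 4232 / 23 = 184
Full cycle length = 184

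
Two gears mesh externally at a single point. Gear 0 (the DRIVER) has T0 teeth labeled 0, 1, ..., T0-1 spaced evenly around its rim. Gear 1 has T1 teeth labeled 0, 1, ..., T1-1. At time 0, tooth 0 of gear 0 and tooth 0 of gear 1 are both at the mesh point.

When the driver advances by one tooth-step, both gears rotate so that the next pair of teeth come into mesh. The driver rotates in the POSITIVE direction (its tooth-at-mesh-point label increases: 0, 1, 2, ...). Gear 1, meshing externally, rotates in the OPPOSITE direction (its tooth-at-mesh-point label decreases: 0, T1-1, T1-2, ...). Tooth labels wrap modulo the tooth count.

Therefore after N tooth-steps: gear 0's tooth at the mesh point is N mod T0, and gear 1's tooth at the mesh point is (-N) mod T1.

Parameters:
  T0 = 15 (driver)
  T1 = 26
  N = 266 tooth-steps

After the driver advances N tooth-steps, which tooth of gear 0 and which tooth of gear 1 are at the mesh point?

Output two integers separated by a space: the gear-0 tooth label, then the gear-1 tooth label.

Answer: 11 20

Derivation:
Gear 0 (driver, T0=15): tooth at mesh = N mod T0
  266 = 17 * 15 + 11, so 266 mod 15 = 11
  gear 0 tooth = 11
Gear 1 (driven, T1=26): tooth at mesh = (-N) mod T1
  266 = 10 * 26 + 6, so 266 mod 26 = 6
  (-266) mod 26 = (-6) mod 26 = 26 - 6 = 20
Mesh after 266 steps: gear-0 tooth 11 meets gear-1 tooth 20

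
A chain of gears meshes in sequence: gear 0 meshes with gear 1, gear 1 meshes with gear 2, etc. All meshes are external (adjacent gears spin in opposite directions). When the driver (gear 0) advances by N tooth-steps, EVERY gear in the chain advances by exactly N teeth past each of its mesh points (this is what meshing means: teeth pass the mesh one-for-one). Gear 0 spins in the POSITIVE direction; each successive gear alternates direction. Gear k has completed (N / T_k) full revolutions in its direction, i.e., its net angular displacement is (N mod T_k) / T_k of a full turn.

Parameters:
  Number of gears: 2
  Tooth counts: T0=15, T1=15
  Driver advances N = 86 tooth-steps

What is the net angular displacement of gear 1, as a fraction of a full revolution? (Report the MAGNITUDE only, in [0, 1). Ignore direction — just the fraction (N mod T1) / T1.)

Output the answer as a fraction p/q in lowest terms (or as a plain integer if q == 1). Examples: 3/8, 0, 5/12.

Chain of 2 gears, tooth counts: [15, 15]
  gear 0: T0=15, direction=positive, advance = 86 mod 15 = 11 teeth = 11/15 turn
  gear 1: T1=15, direction=negative, advance = 86 mod 15 = 11 teeth = 11/15 turn
Gear 1: 86 mod 15 = 11
Fraction = 11 / 15 = 11/15 (gcd(11,15)=1) = 11/15

Answer: 11/15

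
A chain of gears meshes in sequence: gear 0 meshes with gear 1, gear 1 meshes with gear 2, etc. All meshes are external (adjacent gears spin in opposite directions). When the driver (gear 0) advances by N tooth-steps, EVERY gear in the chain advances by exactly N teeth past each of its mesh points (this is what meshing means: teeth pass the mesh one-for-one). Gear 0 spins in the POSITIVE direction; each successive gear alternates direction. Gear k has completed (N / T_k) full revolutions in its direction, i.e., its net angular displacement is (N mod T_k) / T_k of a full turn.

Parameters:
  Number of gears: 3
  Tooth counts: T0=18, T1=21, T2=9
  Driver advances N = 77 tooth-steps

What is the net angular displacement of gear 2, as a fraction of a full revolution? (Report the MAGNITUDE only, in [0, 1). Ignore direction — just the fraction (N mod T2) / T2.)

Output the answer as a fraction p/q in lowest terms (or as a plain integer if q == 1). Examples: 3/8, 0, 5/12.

Chain of 3 gears, tooth counts: [18, 21, 9]
  gear 0: T0=18, direction=positive, advance = 77 mod 18 = 5 teeth = 5/18 turn
  gear 1: T1=21, direction=negative, advance = 77 mod 21 = 14 teeth = 14/21 turn
  gear 2: T2=9, direction=positive, advance = 77 mod 9 = 5 teeth = 5/9 turn
Gear 2: 77 mod 9 = 5
Fraction = 5 / 9 = 5/9 (gcd(5,9)=1) = 5/9

Answer: 5/9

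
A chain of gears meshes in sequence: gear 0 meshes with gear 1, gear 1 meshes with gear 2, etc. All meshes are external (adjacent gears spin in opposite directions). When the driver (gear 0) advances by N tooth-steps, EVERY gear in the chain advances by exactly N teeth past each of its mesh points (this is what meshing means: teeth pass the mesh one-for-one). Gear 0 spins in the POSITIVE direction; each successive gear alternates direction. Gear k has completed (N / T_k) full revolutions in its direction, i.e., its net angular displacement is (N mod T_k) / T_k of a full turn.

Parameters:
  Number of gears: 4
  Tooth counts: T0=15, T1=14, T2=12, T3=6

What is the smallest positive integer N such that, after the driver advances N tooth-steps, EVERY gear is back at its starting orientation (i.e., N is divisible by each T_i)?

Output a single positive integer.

Answer: 420

Derivation:
Gear k returns to start when N is a multiple of T_k.
All gears at start simultaneously when N is a common multiple of [15, 14, 12, 6]; the smallest such N is lcm(15, 14, 12, 6).
Start: lcm = T0 = 15
Fold in T1=14: gcd(15, 14) = 1; lcm(15, 14) = 15 * 14 / 1 = 210 / 1 = 210
Fold in T2=12: gcd(210, 12) = 6; lcm(210, 12) = 210 * 12 / 6 = 2520 / 6 = 420
Fold in T3=6: gcd(420, 6) = 6; lcm(420, 6) = 420 * 6 / 6 = 2520 / 6 = 420
Full cycle length = 420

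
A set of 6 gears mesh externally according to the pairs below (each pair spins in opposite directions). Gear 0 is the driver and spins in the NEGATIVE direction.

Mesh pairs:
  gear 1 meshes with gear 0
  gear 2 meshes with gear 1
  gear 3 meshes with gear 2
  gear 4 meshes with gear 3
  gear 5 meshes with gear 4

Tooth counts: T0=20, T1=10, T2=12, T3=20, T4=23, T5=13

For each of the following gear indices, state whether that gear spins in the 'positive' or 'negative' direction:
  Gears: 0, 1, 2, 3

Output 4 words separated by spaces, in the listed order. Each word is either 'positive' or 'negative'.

Gear 0 (driver): negative (depth 0)
  gear 1: meshes with gear 0 -> depth 1 -> positive (opposite of gear 0)
  gear 2: meshes with gear 1 -> depth 2 -> negative (opposite of gear 1)
  gear 3: meshes with gear 2 -> depth 3 -> positive (opposite of gear 2)
  gear 4: meshes with gear 3 -> depth 4 -> negative (opposite of gear 3)
  gear 5: meshes with gear 4 -> depth 5 -> positive (opposite of gear 4)
Queried indices 0, 1, 2, 3 -> negative, positive, negative, positive

Answer: negative positive negative positive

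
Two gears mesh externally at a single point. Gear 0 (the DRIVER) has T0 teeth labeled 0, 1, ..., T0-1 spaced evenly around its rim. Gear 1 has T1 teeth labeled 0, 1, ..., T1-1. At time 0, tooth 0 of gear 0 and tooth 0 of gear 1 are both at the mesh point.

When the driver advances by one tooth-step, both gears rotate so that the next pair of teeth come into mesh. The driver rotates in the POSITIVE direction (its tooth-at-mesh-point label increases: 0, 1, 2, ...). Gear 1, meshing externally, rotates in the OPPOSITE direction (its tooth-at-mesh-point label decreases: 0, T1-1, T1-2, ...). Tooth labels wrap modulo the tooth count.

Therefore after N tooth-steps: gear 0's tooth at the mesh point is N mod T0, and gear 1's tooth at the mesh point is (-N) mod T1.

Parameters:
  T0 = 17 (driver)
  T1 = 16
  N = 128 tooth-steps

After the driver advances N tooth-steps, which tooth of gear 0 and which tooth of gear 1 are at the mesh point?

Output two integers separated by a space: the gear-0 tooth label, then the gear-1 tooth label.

Gear 0 (driver, T0=17): tooth at mesh = N mod T0
  128 = 7 * 17 + 9, so 128 mod 17 = 9
  gear 0 tooth = 9
Gear 1 (driven, T1=16): tooth at mesh = (-N) mod T1
  128 = 8 * 16 + 0, so 128 mod 16 = 0
  (-128) mod 16 = 0
Mesh after 128 steps: gear-0 tooth 9 meets gear-1 tooth 0

Answer: 9 0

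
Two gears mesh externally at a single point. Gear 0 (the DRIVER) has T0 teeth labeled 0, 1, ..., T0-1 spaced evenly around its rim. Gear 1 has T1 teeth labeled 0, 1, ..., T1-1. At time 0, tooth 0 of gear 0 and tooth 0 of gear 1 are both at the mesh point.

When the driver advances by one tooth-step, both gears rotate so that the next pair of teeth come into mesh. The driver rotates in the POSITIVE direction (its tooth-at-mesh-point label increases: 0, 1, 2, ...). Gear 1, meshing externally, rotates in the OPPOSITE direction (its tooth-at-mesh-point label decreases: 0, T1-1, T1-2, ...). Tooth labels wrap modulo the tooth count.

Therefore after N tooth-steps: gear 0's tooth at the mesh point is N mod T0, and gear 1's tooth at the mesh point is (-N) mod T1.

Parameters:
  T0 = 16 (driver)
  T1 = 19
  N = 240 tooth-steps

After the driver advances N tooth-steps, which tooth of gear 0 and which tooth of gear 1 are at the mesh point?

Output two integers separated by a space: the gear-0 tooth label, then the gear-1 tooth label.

Answer: 0 7

Derivation:
Gear 0 (driver, T0=16): tooth at mesh = N mod T0
  240 = 15 * 16 + 0, so 240 mod 16 = 0
  gear 0 tooth = 0
Gear 1 (driven, T1=19): tooth at mesh = (-N) mod T1
  240 = 12 * 19 + 12, so 240 mod 19 = 12
  (-240) mod 19 = (-12) mod 19 = 19 - 12 = 7
Mesh after 240 steps: gear-0 tooth 0 meets gear-1 tooth 7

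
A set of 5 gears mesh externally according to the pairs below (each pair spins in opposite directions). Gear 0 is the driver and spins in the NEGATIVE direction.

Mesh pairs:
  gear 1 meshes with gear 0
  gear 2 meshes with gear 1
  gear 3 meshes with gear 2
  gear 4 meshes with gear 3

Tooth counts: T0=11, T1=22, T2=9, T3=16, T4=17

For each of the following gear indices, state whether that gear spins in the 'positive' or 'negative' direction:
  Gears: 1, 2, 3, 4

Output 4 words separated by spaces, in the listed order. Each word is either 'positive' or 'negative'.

Gear 0 (driver): negative (depth 0)
  gear 1: meshes with gear 0 -> depth 1 -> positive (opposite of gear 0)
  gear 2: meshes with gear 1 -> depth 2 -> negative (opposite of gear 1)
  gear 3: meshes with gear 2 -> depth 3 -> positive (opposite of gear 2)
  gear 4: meshes with gear 3 -> depth 4 -> negative (opposite of gear 3)
Queried indices 1, 2, 3, 4 -> positive, negative, positive, negative

Answer: positive negative positive negative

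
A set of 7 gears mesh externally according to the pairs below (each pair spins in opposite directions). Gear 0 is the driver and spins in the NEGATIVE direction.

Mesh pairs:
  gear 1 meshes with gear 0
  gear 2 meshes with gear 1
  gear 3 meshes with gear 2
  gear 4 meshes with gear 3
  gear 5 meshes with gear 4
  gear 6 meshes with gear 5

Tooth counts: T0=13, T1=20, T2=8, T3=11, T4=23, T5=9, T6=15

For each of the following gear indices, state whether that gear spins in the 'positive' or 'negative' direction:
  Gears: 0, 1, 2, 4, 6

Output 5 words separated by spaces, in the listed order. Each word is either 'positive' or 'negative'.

Answer: negative positive negative negative negative

Derivation:
Gear 0 (driver): negative (depth 0)
  gear 1: meshes with gear 0 -> depth 1 -> positive (opposite of gear 0)
  gear 2: meshes with gear 1 -> depth 2 -> negative (opposite of gear 1)
  gear 3: meshes with gear 2 -> depth 3 -> positive (opposite of gear 2)
  gear 4: meshes with gear 3 -> depth 4 -> negative (opposite of gear 3)
  gear 5: meshes with gear 4 -> depth 5 -> positive (opposite of gear 4)
  gear 6: meshes with gear 5 -> depth 6 -> negative (opposite of gear 5)
Queried indices 0, 1, 2, 4, 6 -> negative, positive, negative, negative, negative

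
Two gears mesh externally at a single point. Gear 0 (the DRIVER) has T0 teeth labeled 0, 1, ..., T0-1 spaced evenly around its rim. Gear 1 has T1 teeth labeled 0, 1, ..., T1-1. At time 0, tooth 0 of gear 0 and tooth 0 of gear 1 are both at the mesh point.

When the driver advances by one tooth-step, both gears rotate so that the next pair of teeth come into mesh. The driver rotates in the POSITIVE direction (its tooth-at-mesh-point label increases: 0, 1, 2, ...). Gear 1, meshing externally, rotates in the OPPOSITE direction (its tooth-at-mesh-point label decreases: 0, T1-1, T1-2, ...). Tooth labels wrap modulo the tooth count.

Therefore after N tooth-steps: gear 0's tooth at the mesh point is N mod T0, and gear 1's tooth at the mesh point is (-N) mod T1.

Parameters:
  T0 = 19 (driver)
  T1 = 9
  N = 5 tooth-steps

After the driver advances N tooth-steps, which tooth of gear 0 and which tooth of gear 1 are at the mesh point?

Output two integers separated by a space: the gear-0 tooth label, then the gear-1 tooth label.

Gear 0 (driver, T0=19): tooth at mesh = N mod T0
  5 = 0 * 19 + 5, so 5 mod 19 = 5
  gear 0 tooth = 5
Gear 1 (driven, T1=9): tooth at mesh = (-N) mod T1
  5 = 0 * 9 + 5, so 5 mod 9 = 5
  (-5) mod 9 = (-5) mod 9 = 9 - 5 = 4
Mesh after 5 steps: gear-0 tooth 5 meets gear-1 tooth 4

Answer: 5 4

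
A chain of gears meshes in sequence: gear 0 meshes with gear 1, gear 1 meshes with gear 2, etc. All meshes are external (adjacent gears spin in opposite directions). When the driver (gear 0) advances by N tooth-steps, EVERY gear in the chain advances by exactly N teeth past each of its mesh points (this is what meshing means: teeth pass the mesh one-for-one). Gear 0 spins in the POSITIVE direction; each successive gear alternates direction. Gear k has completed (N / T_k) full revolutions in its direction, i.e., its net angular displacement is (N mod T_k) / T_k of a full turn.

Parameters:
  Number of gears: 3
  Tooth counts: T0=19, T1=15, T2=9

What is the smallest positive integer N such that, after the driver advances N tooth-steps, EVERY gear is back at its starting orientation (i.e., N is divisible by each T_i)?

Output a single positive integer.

Gear k returns to start when N is a multiple of T_k.
All gears at start simultaneously when N is a common multiple of [19, 15, 9]; the smallest such N is lcm(19, 15, 9).
Start: lcm = T0 = 19
Fold in T1=15: gcd(19, 15) = 1; lcm(19, 15) = 19 * 15 / 1 = 285 / 1 = 285
Fold in T2=9: gcd(285, 9) = 3; lcm(285, 9) = 285 * 9 / 3 = 2565 / 3 = 855
Full cycle length = 855

Answer: 855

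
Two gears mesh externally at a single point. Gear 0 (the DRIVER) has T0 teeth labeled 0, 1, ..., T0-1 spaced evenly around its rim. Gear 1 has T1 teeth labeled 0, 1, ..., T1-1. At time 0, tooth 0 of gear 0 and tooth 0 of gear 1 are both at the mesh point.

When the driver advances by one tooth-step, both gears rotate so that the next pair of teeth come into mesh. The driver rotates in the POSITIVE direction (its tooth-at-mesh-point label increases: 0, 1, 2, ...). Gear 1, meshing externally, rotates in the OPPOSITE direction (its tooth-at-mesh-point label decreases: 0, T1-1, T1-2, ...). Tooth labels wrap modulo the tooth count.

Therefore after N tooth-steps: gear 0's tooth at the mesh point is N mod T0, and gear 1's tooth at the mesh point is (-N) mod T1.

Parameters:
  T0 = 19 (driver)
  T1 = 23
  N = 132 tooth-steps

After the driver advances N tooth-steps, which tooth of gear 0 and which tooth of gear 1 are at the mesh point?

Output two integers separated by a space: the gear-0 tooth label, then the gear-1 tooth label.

Answer: 18 6

Derivation:
Gear 0 (driver, T0=19): tooth at mesh = N mod T0
  132 = 6 * 19 + 18, so 132 mod 19 = 18
  gear 0 tooth = 18
Gear 1 (driven, T1=23): tooth at mesh = (-N) mod T1
  132 = 5 * 23 + 17, so 132 mod 23 = 17
  (-132) mod 23 = (-17) mod 23 = 23 - 17 = 6
Mesh after 132 steps: gear-0 tooth 18 meets gear-1 tooth 6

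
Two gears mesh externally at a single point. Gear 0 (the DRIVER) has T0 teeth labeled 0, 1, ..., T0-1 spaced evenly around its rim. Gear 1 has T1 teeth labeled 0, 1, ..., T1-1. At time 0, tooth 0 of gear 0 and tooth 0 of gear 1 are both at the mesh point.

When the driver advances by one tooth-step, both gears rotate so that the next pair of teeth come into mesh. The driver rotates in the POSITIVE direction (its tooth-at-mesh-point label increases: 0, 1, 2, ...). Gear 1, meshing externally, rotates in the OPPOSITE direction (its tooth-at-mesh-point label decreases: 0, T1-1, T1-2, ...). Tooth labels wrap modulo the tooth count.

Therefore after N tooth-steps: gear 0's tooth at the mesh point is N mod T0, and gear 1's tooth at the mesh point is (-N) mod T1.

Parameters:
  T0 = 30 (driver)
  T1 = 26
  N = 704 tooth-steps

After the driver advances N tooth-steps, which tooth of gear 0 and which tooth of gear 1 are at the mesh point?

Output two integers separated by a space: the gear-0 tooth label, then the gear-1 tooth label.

Gear 0 (driver, T0=30): tooth at mesh = N mod T0
  704 = 23 * 30 + 14, so 704 mod 30 = 14
  gear 0 tooth = 14
Gear 1 (driven, T1=26): tooth at mesh = (-N) mod T1
  704 = 27 * 26 + 2, so 704 mod 26 = 2
  (-704) mod 26 = (-2) mod 26 = 26 - 2 = 24
Mesh after 704 steps: gear-0 tooth 14 meets gear-1 tooth 24

Answer: 14 24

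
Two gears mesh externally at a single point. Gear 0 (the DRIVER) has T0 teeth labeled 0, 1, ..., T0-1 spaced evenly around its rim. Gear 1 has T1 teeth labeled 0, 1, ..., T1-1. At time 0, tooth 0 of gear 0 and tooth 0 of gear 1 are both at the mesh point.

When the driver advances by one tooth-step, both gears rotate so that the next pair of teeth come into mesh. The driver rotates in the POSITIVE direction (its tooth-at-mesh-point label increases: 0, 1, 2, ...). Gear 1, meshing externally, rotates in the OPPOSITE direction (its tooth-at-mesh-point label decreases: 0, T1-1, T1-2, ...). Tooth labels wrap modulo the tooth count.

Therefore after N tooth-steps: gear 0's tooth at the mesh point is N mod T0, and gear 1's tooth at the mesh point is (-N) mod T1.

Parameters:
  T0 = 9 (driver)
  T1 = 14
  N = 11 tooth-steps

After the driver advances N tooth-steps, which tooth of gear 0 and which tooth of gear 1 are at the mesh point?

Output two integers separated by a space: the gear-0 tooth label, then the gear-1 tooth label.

Gear 0 (driver, T0=9): tooth at mesh = N mod T0
  11 = 1 * 9 + 2, so 11 mod 9 = 2
  gear 0 tooth = 2
Gear 1 (driven, T1=14): tooth at mesh = (-N) mod T1
  11 = 0 * 14 + 11, so 11 mod 14 = 11
  (-11) mod 14 = (-11) mod 14 = 14 - 11 = 3
Mesh after 11 steps: gear-0 tooth 2 meets gear-1 tooth 3

Answer: 2 3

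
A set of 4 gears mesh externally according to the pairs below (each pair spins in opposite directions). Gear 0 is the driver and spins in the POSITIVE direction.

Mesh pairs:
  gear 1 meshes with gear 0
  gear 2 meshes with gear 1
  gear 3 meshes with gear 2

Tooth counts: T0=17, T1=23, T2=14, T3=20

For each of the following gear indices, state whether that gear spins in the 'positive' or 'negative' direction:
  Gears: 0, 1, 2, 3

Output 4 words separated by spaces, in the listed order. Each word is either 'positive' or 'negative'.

Gear 0 (driver): positive (depth 0)
  gear 1: meshes with gear 0 -> depth 1 -> negative (opposite of gear 0)
  gear 2: meshes with gear 1 -> depth 2 -> positive (opposite of gear 1)
  gear 3: meshes with gear 2 -> depth 3 -> negative (opposite of gear 2)
Queried indices 0, 1, 2, 3 -> positive, negative, positive, negative

Answer: positive negative positive negative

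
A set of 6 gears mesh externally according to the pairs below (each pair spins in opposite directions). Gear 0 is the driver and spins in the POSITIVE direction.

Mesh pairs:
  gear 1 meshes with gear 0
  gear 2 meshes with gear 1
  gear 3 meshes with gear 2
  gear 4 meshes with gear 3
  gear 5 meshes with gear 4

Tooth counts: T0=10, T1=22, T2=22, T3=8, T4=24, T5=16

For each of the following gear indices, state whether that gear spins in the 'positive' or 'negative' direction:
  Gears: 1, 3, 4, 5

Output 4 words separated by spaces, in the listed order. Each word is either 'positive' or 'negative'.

Answer: negative negative positive negative

Derivation:
Gear 0 (driver): positive (depth 0)
  gear 1: meshes with gear 0 -> depth 1 -> negative (opposite of gear 0)
  gear 2: meshes with gear 1 -> depth 2 -> positive (opposite of gear 1)
  gear 3: meshes with gear 2 -> depth 3 -> negative (opposite of gear 2)
  gear 4: meshes with gear 3 -> depth 4 -> positive (opposite of gear 3)
  gear 5: meshes with gear 4 -> depth 5 -> negative (opposite of gear 4)
Queried indices 1, 3, 4, 5 -> negative, negative, positive, negative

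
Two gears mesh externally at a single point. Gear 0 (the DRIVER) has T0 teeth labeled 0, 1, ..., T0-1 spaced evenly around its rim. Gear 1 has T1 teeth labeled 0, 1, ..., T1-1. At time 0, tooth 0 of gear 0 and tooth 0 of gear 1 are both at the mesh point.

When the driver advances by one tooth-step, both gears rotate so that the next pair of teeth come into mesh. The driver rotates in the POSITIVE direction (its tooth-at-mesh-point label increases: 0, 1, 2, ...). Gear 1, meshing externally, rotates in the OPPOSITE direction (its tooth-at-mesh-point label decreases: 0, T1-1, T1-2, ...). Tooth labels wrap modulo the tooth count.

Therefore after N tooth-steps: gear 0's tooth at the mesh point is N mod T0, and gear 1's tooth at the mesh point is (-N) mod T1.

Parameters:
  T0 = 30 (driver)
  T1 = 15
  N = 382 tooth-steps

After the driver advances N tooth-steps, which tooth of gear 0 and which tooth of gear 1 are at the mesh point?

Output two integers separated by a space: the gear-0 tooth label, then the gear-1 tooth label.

Answer: 22 8

Derivation:
Gear 0 (driver, T0=30): tooth at mesh = N mod T0
  382 = 12 * 30 + 22, so 382 mod 30 = 22
  gear 0 tooth = 22
Gear 1 (driven, T1=15): tooth at mesh = (-N) mod T1
  382 = 25 * 15 + 7, so 382 mod 15 = 7
  (-382) mod 15 = (-7) mod 15 = 15 - 7 = 8
Mesh after 382 steps: gear-0 tooth 22 meets gear-1 tooth 8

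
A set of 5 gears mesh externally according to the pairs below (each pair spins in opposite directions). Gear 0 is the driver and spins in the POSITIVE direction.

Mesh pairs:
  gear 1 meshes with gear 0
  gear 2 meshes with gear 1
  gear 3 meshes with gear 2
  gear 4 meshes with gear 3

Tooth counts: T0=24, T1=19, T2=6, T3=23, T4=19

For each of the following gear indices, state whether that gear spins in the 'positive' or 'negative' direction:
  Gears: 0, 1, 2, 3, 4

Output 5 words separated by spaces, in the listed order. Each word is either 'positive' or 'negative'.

Gear 0 (driver): positive (depth 0)
  gear 1: meshes with gear 0 -> depth 1 -> negative (opposite of gear 0)
  gear 2: meshes with gear 1 -> depth 2 -> positive (opposite of gear 1)
  gear 3: meshes with gear 2 -> depth 3 -> negative (opposite of gear 2)
  gear 4: meshes with gear 3 -> depth 4 -> positive (opposite of gear 3)
Queried indices 0, 1, 2, 3, 4 -> positive, negative, positive, negative, positive

Answer: positive negative positive negative positive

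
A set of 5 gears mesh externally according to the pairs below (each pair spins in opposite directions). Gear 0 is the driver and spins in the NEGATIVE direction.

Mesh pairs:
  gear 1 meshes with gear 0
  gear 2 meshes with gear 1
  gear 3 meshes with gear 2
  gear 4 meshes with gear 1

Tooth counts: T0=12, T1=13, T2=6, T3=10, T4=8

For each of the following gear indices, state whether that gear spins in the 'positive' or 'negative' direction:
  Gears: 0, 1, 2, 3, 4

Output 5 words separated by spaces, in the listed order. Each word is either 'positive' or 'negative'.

Answer: negative positive negative positive negative

Derivation:
Gear 0 (driver): negative (depth 0)
  gear 1: meshes with gear 0 -> depth 1 -> positive (opposite of gear 0)
  gear 2: meshes with gear 1 -> depth 2 -> negative (opposite of gear 1)
  gear 3: meshes with gear 2 -> depth 3 -> positive (opposite of gear 2)
  gear 4: meshes with gear 1 -> depth 2 -> negative (opposite of gear 1)
Queried indices 0, 1, 2, 3, 4 -> negative, positive, negative, positive, negative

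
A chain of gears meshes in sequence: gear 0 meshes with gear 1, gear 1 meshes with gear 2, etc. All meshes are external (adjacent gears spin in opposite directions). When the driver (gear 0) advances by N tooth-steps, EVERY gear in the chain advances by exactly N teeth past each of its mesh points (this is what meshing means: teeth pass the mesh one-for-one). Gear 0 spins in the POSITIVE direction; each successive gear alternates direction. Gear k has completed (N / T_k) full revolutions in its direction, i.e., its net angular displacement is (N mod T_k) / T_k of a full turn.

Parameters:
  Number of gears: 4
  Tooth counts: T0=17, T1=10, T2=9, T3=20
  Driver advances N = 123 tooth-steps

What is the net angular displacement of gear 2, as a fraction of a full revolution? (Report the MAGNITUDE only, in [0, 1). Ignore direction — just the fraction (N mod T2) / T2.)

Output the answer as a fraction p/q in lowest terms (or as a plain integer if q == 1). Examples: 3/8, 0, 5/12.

Answer: 2/3

Derivation:
Chain of 4 gears, tooth counts: [17, 10, 9, 20]
  gear 0: T0=17, direction=positive, advance = 123 mod 17 = 4 teeth = 4/17 turn
  gear 1: T1=10, direction=negative, advance = 123 mod 10 = 3 teeth = 3/10 turn
  gear 2: T2=9, direction=positive, advance = 123 mod 9 = 6 teeth = 6/9 turn
  gear 3: T3=20, direction=negative, advance = 123 mod 20 = 3 teeth = 3/20 turn
Gear 2: 123 mod 9 = 6
Fraction = 6 / 9 = 2/3 (gcd(6,9)=3) = 2/3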